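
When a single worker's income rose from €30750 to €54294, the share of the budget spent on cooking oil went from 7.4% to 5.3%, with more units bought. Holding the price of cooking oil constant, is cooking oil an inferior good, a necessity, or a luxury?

Quantity rises but the budget share falls as income rises, so 0 < η < 1.

necessity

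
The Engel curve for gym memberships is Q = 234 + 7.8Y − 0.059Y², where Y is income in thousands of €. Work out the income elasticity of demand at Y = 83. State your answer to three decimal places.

At Y = 83: Q = 474.9490.
dQ/dY = 7.8 − 0.118Y = -1.99400.
η = (dQ/dY)·(Y/Q) = -1.99400 × (83/474.9490) = -0.348.

-0.348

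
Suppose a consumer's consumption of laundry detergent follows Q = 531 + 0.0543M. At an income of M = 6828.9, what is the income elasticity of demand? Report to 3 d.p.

At M = 6828.9: Q = 901.809.
dQ/dM = 0.0543.
η = (dQ/dM)·(M/Q) = 0.0543 × (6828.9/901.809) = 0.411.

0.411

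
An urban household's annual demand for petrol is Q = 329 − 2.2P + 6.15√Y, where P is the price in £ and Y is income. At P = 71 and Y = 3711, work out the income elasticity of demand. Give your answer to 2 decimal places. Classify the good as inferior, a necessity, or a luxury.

0.34 (necessity)

At P = 71, Y = 3711: Q = 547.446.
Holding P constant, ∂Q/∂Y = 6.15/(2√Y) = 0.0504777.
η_Y = (∂Q/∂Y)·(Y/Q) = 0.0504777 × (3711/547.446) = 0.34.
Since 0 < η < 1, this is a necessity.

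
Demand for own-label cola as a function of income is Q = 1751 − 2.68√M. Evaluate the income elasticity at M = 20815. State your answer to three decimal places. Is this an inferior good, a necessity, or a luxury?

At M = 20815: Q = 1364.346.
dQ/dM = -2.68/(2√M) = -0.00928788 at this income.
η = (dQ/dM)·(M/Q) = -0.00928788 × (20815/1364.346) = -0.142.
Since η < 0, the good is an inferior good.

-0.142 (inferior good)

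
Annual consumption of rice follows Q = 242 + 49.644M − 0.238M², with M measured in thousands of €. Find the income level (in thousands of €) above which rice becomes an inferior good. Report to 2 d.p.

dQ/dM = 49.644 − 0.476M.
The good is inferior where dQ/dM < 0. Setting dQ/dM = 0 gives M = 49.644 / 0.476 = 104.29.

104.29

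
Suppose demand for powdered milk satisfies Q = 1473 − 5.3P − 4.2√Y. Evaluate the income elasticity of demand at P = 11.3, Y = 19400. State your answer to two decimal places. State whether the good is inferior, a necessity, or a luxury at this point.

-0.35 (inferior good)

At P = 11.3, Y = 19400: Q = 828.118.
Holding P constant, ∂Q/∂Y = -4.2/(2√Y) = -0.0150771.
η_Y = (∂Q/∂Y)·(Y/Q) = -0.0150771 × (19400/828.118) = -0.35.
Since η < 0, this is an inferior good.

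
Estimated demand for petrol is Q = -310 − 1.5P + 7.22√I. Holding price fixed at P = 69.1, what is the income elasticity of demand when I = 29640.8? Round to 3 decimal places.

0.749

At P = 69.1, I = 29640.8: Q = 829.382.
Holding P constant, ∂Q/∂I = 7.22/(2√I) = 0.0209683.
η_I = (∂Q/∂I)·(I/Q) = 0.0209683 × (29640.8/829.382) = 0.749.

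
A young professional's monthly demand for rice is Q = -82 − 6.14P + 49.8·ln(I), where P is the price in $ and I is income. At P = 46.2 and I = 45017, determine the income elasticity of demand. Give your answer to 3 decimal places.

At P = 46.2, I = 45017: Q = 167.929.
Holding P constant, ∂Q/∂I = 49.8/I = 0.00110625.
η_I = (∂Q/∂I)·(I/Q) = 0.00110625 × (45017/167.929) = 0.297.

0.297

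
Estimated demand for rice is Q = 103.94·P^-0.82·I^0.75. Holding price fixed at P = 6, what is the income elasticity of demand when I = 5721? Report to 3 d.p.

0.750

For a multiplicative demand Q = A·P^α·I^β, the income elasticity is β everywhere.
Here β = 0.75, so η = 0.750.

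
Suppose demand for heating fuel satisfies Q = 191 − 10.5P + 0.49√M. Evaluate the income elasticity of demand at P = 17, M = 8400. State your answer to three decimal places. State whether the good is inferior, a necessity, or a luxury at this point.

0.391 (necessity)

At P = 17, M = 8400: Q = 57.409.
Holding P constant, ∂Q/∂M = 0.49/(2√M) = 0.00267317.
η_M = (∂Q/∂M)·(M/Q) = 0.00267317 × (8400/57.409) = 0.391.
Since 0 < η < 1, this is a necessity.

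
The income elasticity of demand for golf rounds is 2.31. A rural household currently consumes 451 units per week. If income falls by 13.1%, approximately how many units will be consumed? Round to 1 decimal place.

%ΔQ ≈ η × %ΔI = 2.31 × (-13.1%) = -30.261%.
New Q ≈ 451 × (1 − 0.30261) = 314.5.

314.5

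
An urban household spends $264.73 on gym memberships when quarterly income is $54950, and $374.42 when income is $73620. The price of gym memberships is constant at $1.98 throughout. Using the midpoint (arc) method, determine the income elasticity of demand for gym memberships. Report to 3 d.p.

1.182

With a constant price, Q₁ = 264.73/1.98 = 133.702 and Q₂ = 374.42/1.98 = 189.101 (equivalently, work directly with expenditure since P cancels).
Midpoint %ΔQ = (374.42 − 264.73)/319.58 = 0.34324; midpoint %ΔI = (73620 − 54950)/64285 = 0.29043.
η = 0.34324 / 0.29043 = 1.182.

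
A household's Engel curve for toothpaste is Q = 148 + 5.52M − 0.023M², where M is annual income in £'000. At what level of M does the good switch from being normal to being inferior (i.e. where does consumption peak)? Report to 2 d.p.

dQ/dM = 5.52 − 0.046M.
The good is inferior where dQ/dM < 0. Setting dQ/dM = 0 gives M = 5.52 / 0.046 = 120.00.

120.00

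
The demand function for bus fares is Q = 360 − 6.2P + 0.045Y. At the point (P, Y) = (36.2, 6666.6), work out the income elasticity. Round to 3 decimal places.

0.689

At P = 36.2, Y = 6666.6: Q = 435.557.
Holding P constant, ∂Q/∂Y = 0.045.
η_Y = (∂Q/∂Y)·(Y/Q) = 0.045 × (6666.6/435.557) = 0.689.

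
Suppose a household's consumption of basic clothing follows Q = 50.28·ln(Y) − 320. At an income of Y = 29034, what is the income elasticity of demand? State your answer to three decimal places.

0.256

At Y = 29034: Q = 196.688.
dQ/dY = 50.28/Y = 0.00173176 at this income.
η = (dQ/dY)·(Y/Q) = 0.00173176 × (29034/196.688) = 0.256.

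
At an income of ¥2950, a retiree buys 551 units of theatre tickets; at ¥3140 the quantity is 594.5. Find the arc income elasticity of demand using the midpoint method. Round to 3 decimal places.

1.217

ΔQ = 594.5 − 551 = 43.5; midpoint Q̄ = (551 + 594.5)/2 = 572.75.
ΔI = 3140 − 2950 = 190; midpoint Ī = (2950 + 3140)/2 = 3045.
η = (ΔQ/Q̄) ÷ (ΔI/Ī) = (43.5/572.75) ÷ (190/3045) = 1.217.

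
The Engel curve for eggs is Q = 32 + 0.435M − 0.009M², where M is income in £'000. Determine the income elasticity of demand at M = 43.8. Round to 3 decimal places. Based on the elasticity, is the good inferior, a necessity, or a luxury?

-0.458 (inferior good)

At M = 43.8: Q = 33.7870.
dQ/dM = 0.435 − 0.018M = -0.35340.
η = (dQ/dM)·(M/Q) = -0.35340 × (43.8/33.7870) = -0.458.
η < 0 ⇒ inferior good.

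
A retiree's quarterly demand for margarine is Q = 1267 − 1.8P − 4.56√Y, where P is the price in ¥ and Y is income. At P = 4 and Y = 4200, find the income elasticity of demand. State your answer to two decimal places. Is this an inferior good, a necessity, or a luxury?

At P = 4, Y = 4200: Q = 964.278.
Holding P constant, ∂Q/∂Y = -4.56/(2√Y) = -0.0351812.
η_Y = (∂Q/∂Y)·(Y/Q) = -0.0351812 × (4200/964.278) = -0.15.
Since η < 0, this is an inferior good.

-0.15 (inferior good)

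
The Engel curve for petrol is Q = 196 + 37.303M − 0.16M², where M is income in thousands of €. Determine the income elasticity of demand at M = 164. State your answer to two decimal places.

At M = 164: Q = 2010.3320.
dQ/dM = 37.303 − 0.32M = -15.17700.
η = (dQ/dM)·(M/Q) = -15.17700 × (164/2010.3320) = -1.24.

-1.24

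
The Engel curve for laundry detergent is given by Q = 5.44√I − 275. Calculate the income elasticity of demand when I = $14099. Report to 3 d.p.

0.871

At I = 14099: Q = 370.941.
dQ/dI = 5.44/(2√I) = 0.0229073 at this income.
η = (dQ/dI)·(I/Q) = 0.0229073 × (14099/370.941) = 0.871.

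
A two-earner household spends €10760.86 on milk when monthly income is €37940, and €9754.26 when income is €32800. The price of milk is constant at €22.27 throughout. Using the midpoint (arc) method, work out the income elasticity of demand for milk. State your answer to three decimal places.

With a constant price, Q₁ = 10760.86/22.27 = 483.200 and Q₂ = 9754.26/22.27 = 438.000 (equivalently, work directly with expenditure since P cancels).
Midpoint %ΔQ = (9754.26 − 10760.86)/10257.56 = -0.09813; midpoint %ΔI = (32800 − 37940)/35370 = -0.14532.
η = -0.09813 / -0.14532 = 0.675.

0.675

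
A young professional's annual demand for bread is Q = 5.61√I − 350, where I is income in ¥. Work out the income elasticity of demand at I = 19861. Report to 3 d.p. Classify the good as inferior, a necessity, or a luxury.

0.897 (necessity)

At I = 19861: Q = 440.612.
dQ/dI = 5.61/(2√I) = 0.0199036 at this income.
η = (dQ/dI)·(I/Q) = 0.0199036 × (19861/440.612) = 0.897.
Since 0 < η < 1, the good is a necessity.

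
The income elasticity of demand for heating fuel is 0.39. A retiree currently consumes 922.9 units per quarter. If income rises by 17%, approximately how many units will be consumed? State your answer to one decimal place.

%ΔQ ≈ η × %ΔI = 0.39 × 17% = 6.63%.
New Q ≈ 922.9 × (1 + 0.0663) = 984.1.

984.1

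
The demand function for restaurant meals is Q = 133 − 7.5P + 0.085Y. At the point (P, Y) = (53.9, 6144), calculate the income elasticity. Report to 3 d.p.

2.081

At P = 53.9, Y = 6144: Q = 250.990.
Holding P constant, ∂Q/∂Y = 0.085.
η_Y = (∂Q/∂Y)·(Y/Q) = 0.085 × (6144/250.990) = 2.081.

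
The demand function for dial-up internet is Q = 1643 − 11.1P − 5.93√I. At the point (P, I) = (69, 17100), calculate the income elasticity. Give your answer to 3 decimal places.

At P = 69, I = 17100: Q = 101.652.
Holding P constant, ∂Q/∂I = -5.93/(2√I) = -0.0226739.
η_I = (∂Q/∂I)·(I/Q) = -0.0226739 × (17100/101.652) = -3.814.

-3.814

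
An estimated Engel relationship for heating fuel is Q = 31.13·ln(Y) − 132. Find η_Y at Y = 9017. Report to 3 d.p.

0.205

At Y = 9017: Q = 151.497.
dQ/dY = 31.13/Y = 0.00345237 at this income.
η = (dQ/dY)·(Y/Q) = 0.00345237 × (9017/151.497) = 0.205.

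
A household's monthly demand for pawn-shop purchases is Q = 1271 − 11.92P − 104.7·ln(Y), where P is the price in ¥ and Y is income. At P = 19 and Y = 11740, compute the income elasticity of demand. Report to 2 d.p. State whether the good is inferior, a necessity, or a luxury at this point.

At P = 19, Y = 11740: Q = 63.402.
Holding P constant, ∂Q/∂Y = -104.7/Y = -0.00891823.
η_Y = (∂Q/∂Y)·(Y/Q) = -0.00891823 × (11740/63.402) = -1.65.
Since η < 0, this is an inferior good.

-1.65 (inferior good)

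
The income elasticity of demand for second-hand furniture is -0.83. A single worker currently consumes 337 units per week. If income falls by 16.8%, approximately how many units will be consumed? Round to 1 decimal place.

384.0

%ΔQ ≈ η × %ΔI = -0.83 × (-16.8%) = 13.944%.
New Q ≈ 337 × (1 + 0.13944) = 384.0.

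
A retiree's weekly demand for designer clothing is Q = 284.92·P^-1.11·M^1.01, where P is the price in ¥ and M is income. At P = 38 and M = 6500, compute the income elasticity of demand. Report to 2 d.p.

For a multiplicative demand Q = A·P^α·M^β, the income elasticity is β everywhere.
Here β = 1.01, so η = 1.01.

1.01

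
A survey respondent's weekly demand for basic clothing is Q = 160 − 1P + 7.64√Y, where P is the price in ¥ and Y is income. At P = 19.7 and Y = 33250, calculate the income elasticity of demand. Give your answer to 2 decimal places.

0.45

At P = 19.7, Y = 33250: Q = 1533.422.
Holding P constant, ∂Q/∂Y = 7.64/(2√Y) = 0.0209492.
η_Y = (∂Q/∂Y)·(Y/Q) = 0.0209492 × (33250/1533.422) = 0.45.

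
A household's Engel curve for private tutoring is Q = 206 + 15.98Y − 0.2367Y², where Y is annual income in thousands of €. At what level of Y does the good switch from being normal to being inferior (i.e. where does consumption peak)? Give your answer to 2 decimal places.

dQ/dY = 15.98 − 0.4734Y.
The good is inferior where dQ/dY < 0. Setting dQ/dY = 0 gives Y = 15.98 / 0.4734 = 33.76.

33.76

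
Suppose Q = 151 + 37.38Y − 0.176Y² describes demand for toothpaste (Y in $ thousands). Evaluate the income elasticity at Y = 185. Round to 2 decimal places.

-4.92

At Y = 185: Q = 1042.7000.
dQ/dY = 37.38 − 0.352Y = -27.74000.
η = (dQ/dY)·(Y/Q) = -27.74000 × (185/1042.7000) = -4.92.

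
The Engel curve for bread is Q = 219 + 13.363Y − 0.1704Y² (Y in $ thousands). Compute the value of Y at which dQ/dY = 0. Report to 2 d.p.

dQ/dY = 13.363 − 0.3408Y.
The good is inferior where dQ/dY < 0. Setting dQ/dY = 0 gives Y = 13.363 / 0.3408 = 39.21.

39.21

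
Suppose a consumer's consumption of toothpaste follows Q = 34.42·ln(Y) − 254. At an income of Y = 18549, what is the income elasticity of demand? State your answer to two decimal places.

At Y = 18549: Q = 84.286.
dQ/dY = 34.42/Y = 0.00185563 at this income.
η = (dQ/dY)·(Y/Q) = 0.00185563 × (18549/84.286) = 0.41.

0.41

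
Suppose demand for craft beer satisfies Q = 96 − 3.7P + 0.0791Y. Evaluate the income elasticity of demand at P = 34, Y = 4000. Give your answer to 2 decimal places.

1.10

At P = 34, Y = 4000: Q = 286.600.
Holding P constant, ∂Q/∂Y = 0.0791.
η_Y = (∂Q/∂Y)·(Y/Q) = 0.0791 × (4000/286.600) = 1.10.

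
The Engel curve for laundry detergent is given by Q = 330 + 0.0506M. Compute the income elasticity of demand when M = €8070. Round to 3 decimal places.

0.553

At M = 8070: Q = 738.342.
dQ/dM = 0.0506.
η = (dQ/dM)·(M/Q) = 0.0506 × (8070/738.342) = 0.553.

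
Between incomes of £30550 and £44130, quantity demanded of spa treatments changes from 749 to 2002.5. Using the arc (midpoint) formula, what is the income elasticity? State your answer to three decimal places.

ΔQ = 2002.5 − 749 = 1253.5; midpoint Q̄ = (749 + 2002.5)/2 = 1375.75.
ΔI = 44130 − 30550 = 13580; midpoint Ī = (30550 + 44130)/2 = 37340.
η = (ΔQ/Q̄) ÷ (ΔI/Ī) = (1253.5/1375.75) ÷ (13580/37340) = 2.505.

2.505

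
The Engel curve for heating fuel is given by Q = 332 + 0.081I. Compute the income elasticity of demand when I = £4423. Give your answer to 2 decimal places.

0.52

At I = 4423: Q = 690.263.
dQ/dI = 0.081.
η = (dQ/dI)·(I/Q) = 0.081 × (4423/690.263) = 0.52.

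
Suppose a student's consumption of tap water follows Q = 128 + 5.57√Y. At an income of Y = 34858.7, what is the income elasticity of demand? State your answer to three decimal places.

0.445

At Y = 34858.7: Q = 1167.946.
dQ/dY = 5.57/(2√Y) = 0.0149166 at this income.
η = (dQ/dY)·(Y/Q) = 0.0149166 × (34858.7/1167.946) = 0.445.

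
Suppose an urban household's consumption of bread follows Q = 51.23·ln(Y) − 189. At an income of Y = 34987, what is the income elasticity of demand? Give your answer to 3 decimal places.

0.148

At Y = 34987: Q = 347.006.
dQ/dY = 51.23/Y = 0.00146426 at this income.
η = (dQ/dY)·(Y/Q) = 0.00146426 × (34987/347.006) = 0.148.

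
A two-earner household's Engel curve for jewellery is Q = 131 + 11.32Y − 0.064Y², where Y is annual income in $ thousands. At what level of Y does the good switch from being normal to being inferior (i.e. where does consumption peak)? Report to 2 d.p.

88.44

dQ/dY = 11.32 − 0.128Y.
The good is inferior where dQ/dY < 0. Setting dQ/dY = 0 gives Y = 11.32 / 0.128 = 88.44.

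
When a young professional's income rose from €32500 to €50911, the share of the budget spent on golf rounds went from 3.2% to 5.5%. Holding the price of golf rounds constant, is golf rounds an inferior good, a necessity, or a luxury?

luxury

The budget share rises as income rises, so η > 1.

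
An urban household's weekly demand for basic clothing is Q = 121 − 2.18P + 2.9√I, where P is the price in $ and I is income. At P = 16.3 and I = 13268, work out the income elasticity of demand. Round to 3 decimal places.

0.398

At P = 16.3, I = 13268: Q = 419.508.
Holding P constant, ∂Q/∂I = 2.9/(2√I) = 0.0125882.
η_I = (∂Q/∂I)·(I/Q) = 0.0125882 × (13268/419.508) = 0.398.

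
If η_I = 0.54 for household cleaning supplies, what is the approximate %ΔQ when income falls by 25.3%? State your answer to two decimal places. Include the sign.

%ΔQ ≈ η × %ΔI = 0.54 × (-25.3%) = -13.66%.

-13.66%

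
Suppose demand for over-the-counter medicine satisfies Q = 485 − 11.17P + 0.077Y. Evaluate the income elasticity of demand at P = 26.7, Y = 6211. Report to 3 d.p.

At P = 26.7, Y = 6211: Q = 665.008.
Holding P constant, ∂Q/∂Y = 0.077.
η_Y = (∂Q/∂Y)·(Y/Q) = 0.077 × (6211/665.008) = 0.719.

0.719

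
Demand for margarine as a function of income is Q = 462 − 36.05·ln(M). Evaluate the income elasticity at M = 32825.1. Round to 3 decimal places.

-0.414

At M = 32825.1: Q = 87.118.
dQ/dM = -36.05/M = -0.00109824 at this income.
η = (dQ/dM)·(M/Q) = -0.00109824 × (32825.1/87.118) = -0.414.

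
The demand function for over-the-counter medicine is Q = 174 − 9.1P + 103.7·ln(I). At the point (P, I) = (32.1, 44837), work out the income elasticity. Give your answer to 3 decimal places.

0.104

At P = 32.1, I = 44837: Q = 992.599.
Holding P constant, ∂Q/∂I = 103.7/I = 0.00231282.
η_I = (∂Q/∂I)·(I/Q) = 0.00231282 × (44837/992.599) = 0.104.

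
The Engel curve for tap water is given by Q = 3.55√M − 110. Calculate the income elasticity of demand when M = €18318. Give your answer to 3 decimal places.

0.648

At M = 18318: Q = 370.471.
dQ/dM = 3.55/(2√M) = 0.0131147 at this income.
η = (dQ/dM)·(M/Q) = 0.0131147 × (18318/370.471) = 0.648.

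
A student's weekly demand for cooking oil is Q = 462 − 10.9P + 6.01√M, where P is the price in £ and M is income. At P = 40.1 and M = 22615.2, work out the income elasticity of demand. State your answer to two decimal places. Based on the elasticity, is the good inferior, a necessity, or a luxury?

0.49 (necessity)

At P = 40.1, M = 22615.2: Q = 928.715.
Holding P constant, ∂Q/∂M = 6.01/(2√M) = 0.0199822.
η_M = (∂Q/∂M)·(M/Q) = 0.0199822 × (22615.2/928.715) = 0.49.
Since 0 < η < 1, this is a necessity.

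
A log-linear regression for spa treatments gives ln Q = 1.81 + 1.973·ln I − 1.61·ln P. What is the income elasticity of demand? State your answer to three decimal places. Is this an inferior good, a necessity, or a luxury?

In a log-linear demand, the coefficient on ln I is the income elasticity.
So η = 1.973.
η > 1 ⇒ luxury.

1.973 (luxury)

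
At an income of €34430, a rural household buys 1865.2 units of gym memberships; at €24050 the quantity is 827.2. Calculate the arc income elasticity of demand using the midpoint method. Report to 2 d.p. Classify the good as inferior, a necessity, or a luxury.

ΔQ = 827.2 − 1865.2 = -1038; midpoint Q̄ = (1865.2 + 827.2)/2 = 1346.2.
ΔI = 24050 − 34430 = -10380; midpoint Ī = (34430 + 24050)/2 = 29240.
η = (ΔQ/Q̄) ÷ (ΔI/Ī) = (-1038/1346.2) ÷ (-10380/29240) = 2.17.
η > 1 ⇒ luxury.

2.17 (luxury)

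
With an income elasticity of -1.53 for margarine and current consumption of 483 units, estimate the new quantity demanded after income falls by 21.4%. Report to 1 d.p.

641.1

%ΔQ ≈ η × %ΔI = -1.53 × (-21.4%) = 32.742%.
New Q ≈ 483 × (1 + 0.32742) = 641.1.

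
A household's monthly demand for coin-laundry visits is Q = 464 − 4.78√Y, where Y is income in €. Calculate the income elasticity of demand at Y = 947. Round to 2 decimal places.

At Y = 947: Q = 316.903.
dQ/dY = -4.78/(2√Y) = -0.0776646 at this income.
η = (dQ/dY)·(Y/Q) = -0.0776646 × (947/316.903) = -0.23.

-0.23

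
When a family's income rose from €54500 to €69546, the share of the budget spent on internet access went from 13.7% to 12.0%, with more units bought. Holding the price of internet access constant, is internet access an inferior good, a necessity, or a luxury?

necessity

Quantity rises but the budget share falls as income rises, so 0 < η < 1.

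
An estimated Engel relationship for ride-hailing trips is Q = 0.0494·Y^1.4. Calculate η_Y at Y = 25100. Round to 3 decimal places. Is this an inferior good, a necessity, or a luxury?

1.400 (luxury)

For Q = A·Y^β the income elasticity is constant and equal to β.
Here β = 1.4, so η = 1.400.
Since η > 1, the good is a luxury.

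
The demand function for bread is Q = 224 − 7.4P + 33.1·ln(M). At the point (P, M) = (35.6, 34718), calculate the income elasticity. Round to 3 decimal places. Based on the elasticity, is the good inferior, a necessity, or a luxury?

0.108 (necessity)

At P = 35.6, M = 34718: Q = 306.621.
Holding P constant, ∂Q/∂M = 33.1/M = 0.000953396.
η_M = (∂Q/∂M)·(M/Q) = 0.000953396 × (34718/306.621) = 0.108.
Since 0 < η < 1, this is a necessity.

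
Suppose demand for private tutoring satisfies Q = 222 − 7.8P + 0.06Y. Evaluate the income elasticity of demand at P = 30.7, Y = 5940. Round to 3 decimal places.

1.052

At P = 30.7, Y = 5940: Q = 338.940.
Holding P constant, ∂Q/∂Y = 0.06.
η_Y = (∂Q/∂Y)·(Y/Q) = 0.06 × (5940/338.940) = 1.052.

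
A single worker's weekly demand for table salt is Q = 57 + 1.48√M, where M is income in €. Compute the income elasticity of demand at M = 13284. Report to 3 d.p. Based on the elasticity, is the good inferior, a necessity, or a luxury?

0.375 (necessity)

At M = 13284: Q = 227.579.
dQ/dM = 1.48/(2√M) = 0.00642048 at this income.
η = (dQ/dM)·(M/Q) = 0.00642048 × (13284/227.579) = 0.375.
Since 0 < η < 1, the good is a necessity.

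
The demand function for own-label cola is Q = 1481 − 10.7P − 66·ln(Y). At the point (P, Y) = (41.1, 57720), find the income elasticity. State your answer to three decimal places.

-0.208

At P = 41.1, Y = 57720: Q = 317.648.
Holding P constant, ∂Q/∂Y = -66/Y = -0.00114345.
η_Y = (∂Q/∂Y)·(Y/Q) = -0.00114345 × (57720/317.648) = -0.208.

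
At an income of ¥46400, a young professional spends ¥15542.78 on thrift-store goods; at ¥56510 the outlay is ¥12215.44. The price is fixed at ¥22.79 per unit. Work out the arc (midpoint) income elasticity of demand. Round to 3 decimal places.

With a constant price, Q₁ = 15542.78/22.79 = 682.000 and Q₂ = 12215.44/22.79 = 536.000 (equivalently, work directly with expenditure since P cancels).
Midpoint %ΔQ = (12215.44 − 15542.78)/13879.11 = -0.23974; midpoint %ΔI = (56510 − 46400)/51455 = 0.19648.
η = -0.23974 / 0.19648 = -1.220.

-1.220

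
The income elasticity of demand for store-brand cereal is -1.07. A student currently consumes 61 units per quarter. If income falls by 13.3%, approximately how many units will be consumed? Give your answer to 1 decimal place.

%ΔQ ≈ η × %ΔI = -1.07 × (-13.3%) = 14.231%.
New Q ≈ 61 × (1 + 0.14231) = 69.7.

69.7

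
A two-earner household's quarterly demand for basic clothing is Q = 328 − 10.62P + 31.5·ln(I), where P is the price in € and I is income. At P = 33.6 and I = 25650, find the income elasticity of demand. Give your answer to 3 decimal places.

At P = 33.6, I = 25650: Q = 290.965.
Holding P constant, ∂Q/∂I = 31.5/I = 0.00122807.
η_I = (∂Q/∂I)·(I/Q) = 0.00122807 × (25650/290.965) = 0.108.

0.108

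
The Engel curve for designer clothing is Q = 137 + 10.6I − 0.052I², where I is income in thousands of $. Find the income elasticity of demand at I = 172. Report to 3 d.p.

-2.972

At I = 172: Q = 421.8320.
dQ/dI = 10.6 − 0.104I = -7.28800.
η = (dQ/dI)·(I/Q) = -7.28800 × (172/421.8320) = -2.972.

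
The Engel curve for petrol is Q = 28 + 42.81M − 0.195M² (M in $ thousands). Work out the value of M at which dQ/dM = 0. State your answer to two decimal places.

109.77

dQ/dM = 42.81 − 0.39M.
The good is inferior where dQ/dM < 0. Setting dQ/dM = 0 gives M = 42.81 / 0.39 = 109.77.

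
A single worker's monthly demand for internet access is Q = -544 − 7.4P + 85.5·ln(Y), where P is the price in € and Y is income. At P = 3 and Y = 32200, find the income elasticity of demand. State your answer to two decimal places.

At P = 3, Y = 32200: Q = 321.266.
Holding P constant, ∂Q/∂Y = 85.5/Y = 0.00265528.
η_Y = (∂Q/∂Y)·(Y/Q) = 0.00265528 × (32200/321.266) = 0.27.

0.27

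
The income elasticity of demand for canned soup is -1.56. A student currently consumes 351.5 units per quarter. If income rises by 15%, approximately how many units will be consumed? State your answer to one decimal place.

269.2

%ΔQ ≈ η × %ΔI = -1.56 × 15% = -23.4%.
New Q ≈ 351.5 × (1 − 0.234) = 269.2.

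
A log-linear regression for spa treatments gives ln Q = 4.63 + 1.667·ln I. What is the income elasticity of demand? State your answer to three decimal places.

1.667

In a log-linear demand, the coefficient on ln I is the income elasticity.
So η = 1.667.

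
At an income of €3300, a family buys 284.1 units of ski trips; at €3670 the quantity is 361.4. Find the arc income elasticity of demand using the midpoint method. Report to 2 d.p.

2.26

ΔQ = 361.4 − 284.1 = 77.3; midpoint Q̄ = (284.1 + 361.4)/2 = 322.75.
ΔI = 3670 − 3300 = 370; midpoint Ī = (3300 + 3670)/2 = 3485.
η = (ΔQ/Q̄) ÷ (ΔI/Ī) = (77.3/322.75) ÷ (370/3485) = 2.26.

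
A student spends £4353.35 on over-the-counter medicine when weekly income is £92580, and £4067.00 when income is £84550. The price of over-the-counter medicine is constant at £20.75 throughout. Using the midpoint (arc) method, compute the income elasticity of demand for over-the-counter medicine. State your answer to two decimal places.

0.75

With a constant price, Q₁ = 4353.35/20.75 = 209.800 and Q₂ = 4067.00/20.75 = 196.000 (equivalently, work directly with expenditure since P cancels).
Midpoint %ΔQ = (4067.00 − 4353.35)/4210.18 = -0.06801; midpoint %ΔI = (84550 − 92580)/88565 = -0.09067.
η = -0.06801 / -0.09067 = 0.75.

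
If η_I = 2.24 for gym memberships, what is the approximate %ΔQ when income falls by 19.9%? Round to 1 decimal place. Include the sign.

-44.6%

%ΔQ ≈ η × %ΔI = 2.24 × (-19.9%) = -44.6%.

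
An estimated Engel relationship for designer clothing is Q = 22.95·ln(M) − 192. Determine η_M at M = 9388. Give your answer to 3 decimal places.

1.280

At M = 9388: Q = 17.928.
dQ/dM = 22.95/M = 0.00244461 at this income.
η = (dQ/dM)·(M/Q) = 0.00244461 × (9388/17.928) = 1.280.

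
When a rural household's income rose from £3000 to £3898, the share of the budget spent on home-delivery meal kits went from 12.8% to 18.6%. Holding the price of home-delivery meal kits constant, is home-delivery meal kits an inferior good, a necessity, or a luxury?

The budget share rises as income rises, so η > 1.

luxury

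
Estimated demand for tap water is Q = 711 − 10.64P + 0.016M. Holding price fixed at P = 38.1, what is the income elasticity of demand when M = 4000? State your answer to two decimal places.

At P = 38.1, M = 4000: Q = 369.616.
Holding P constant, ∂Q/∂M = 0.016.
η_M = (∂Q/∂M)·(M/Q) = 0.016 × (4000/369.616) = 0.17.

0.17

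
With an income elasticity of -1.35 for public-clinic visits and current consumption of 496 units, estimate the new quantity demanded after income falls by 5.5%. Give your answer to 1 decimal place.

%ΔQ ≈ η × %ΔI = -1.35 × (-5.5%) = 7.425%.
New Q ≈ 496 × (1 + 0.07425) = 532.8.

532.8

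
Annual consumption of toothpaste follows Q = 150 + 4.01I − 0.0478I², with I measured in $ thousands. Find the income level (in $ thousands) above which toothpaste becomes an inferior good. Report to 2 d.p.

dQ/dI = 4.01 − 0.0956I.
The good is inferior where dQ/dI < 0. Setting dQ/dI = 0 gives I = 4.01 / 0.0956 = 41.95.

41.95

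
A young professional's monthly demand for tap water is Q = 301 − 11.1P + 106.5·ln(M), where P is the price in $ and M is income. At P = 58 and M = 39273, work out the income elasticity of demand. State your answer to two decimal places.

0.14

At P = 58, M = 39273: Q = 783.788.
Holding P constant, ∂Q/∂M = 106.5/M = 0.00271179.
η_M = (∂Q/∂M)·(M/Q) = 0.00271179 × (39273/783.788) = 0.14.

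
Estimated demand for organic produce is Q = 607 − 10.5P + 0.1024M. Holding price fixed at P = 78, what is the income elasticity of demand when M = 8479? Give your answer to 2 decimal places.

1.32

At P = 78, M = 8479: Q = 656.250.
Holding P constant, ∂Q/∂M = 0.1024.
η_M = (∂Q/∂M)·(M/Q) = 0.1024 × (8479/656.250) = 1.32.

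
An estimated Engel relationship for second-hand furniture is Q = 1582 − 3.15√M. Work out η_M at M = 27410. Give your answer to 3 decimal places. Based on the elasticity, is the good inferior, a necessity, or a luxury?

At M = 27410: Q = 1060.487.
dQ/dM = -3.15/(2√M) = -0.00951319 at this income.
η = (dQ/dM)·(M/Q) = -0.00951319 × (27410/1060.487) = -0.246.
Since η < 0, the good is an inferior good.

-0.246 (inferior good)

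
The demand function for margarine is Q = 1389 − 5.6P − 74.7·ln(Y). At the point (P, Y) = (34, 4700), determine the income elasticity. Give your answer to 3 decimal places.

At P = 34, Y = 4700: Q = 566.988.
Holding P constant, ∂Q/∂Y = -74.7/Y = -0.0158936.
η_Y = (∂Q/∂Y)·(Y/Q) = -0.0158936 × (4700/566.988) = -0.132.

-0.132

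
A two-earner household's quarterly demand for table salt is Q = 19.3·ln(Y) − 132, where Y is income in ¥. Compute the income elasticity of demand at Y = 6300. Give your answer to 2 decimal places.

At Y = 6300: Q = 36.842.
dQ/dY = 19.3/Y = 0.00306349 at this income.
η = (dQ/dY)·(Y/Q) = 0.00306349 × (6300/36.842) = 0.52.

0.52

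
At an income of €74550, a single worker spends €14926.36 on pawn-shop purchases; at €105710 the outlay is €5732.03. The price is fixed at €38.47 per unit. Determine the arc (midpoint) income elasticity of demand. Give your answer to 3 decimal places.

With a constant price, Q₁ = 14926.36/38.47 = 388.000 and Q₂ = 5732.03/38.47 = 149.000 (equivalently, work directly with expenditure since P cancels).
Midpoint %ΔQ = (5732.03 − 14926.36)/10329.20 = -0.89013; midpoint %ΔI = (105710 − 74550)/90130 = 0.34572.
η = -0.89013 / 0.34572 = -2.575.

-2.575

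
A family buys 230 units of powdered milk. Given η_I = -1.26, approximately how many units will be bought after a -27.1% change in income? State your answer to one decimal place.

%ΔQ ≈ η × %ΔI = -1.26 × (-27.1%) = 34.146%.
New Q ≈ 230 × (1 + 0.34146) = 308.5.

308.5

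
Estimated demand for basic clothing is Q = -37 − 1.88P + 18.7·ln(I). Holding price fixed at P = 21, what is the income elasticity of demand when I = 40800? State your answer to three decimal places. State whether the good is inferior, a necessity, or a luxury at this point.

0.153 (necessity)

At P = 21, I = 40800: Q = 122.047.
Holding P constant, ∂Q/∂I = 18.7/I = 0.000458333.
η_I = (∂Q/∂I)·(I/Q) = 0.000458333 × (40800/122.047) = 0.153.
Since 0 < η < 1, this is a necessity.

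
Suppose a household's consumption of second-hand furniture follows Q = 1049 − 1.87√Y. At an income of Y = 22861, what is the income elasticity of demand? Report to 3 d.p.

At Y = 22861: Q = 766.259.
dQ/dY = -1.87/(2√Y) = -0.00618392 at this income.
η = (dQ/dY)·(Y/Q) = -0.00618392 × (22861/766.259) = -0.184.

-0.184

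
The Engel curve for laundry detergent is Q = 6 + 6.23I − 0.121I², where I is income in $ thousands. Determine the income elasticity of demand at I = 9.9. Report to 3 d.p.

At I = 9.9: Q = 55.8178.
dQ/dI = 6.23 − 0.242I = 3.83420.
η = (dQ/dI)·(I/Q) = 3.83420 × (9.9/55.8178) = 0.680.

0.680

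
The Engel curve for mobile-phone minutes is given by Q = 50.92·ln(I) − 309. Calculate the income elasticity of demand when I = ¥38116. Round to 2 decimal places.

At I = 38116: Q = 228.124.
dQ/dI = 50.92/I = 0.00133592 at this income.
η = (dQ/dI)·(I/Q) = 0.00133592 × (38116/228.124) = 0.22.

0.22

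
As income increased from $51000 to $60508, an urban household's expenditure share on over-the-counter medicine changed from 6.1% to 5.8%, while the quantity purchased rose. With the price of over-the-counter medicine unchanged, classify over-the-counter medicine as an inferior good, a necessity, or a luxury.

necessity

Quantity rises but the budget share falls as income rises, so 0 < η < 1.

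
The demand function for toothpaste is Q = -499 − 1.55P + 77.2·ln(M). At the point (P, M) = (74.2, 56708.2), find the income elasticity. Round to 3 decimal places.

0.334

At P = 74.2, M = 56708.2: Q = 230.996.
Holding P constant, ∂Q/∂M = 77.2/M = 0.00136136.
η_M = (∂Q/∂M)·(M/Q) = 0.00136136 × (56708.2/230.996) = 0.334.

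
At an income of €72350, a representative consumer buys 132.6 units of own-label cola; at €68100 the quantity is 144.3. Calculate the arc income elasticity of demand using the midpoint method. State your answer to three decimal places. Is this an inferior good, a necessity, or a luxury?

ΔQ = 144.3 − 132.6 = 11.7; midpoint Q̄ = (132.6 + 144.3)/2 = 138.45.
ΔI = 68100 − 72350 = -4250; midpoint Ī = (72350 + 68100)/2 = 70225.
η = (ΔQ/Q̄) ÷ (ΔI/Ī) = (11.7/138.45) ÷ (-4250/70225) = -1.396.
η < 0 ⇒ inferior good.

-1.396 (inferior good)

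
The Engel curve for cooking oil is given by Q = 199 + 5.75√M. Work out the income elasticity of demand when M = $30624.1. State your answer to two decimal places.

0.42

At M = 30624.1: Q = 1205.235.
dQ/dM = 5.75/(2√M) = 0.0164288 at this income.
η = (dQ/dM)·(M/Q) = 0.0164288 × (30624.1/1205.235) = 0.42.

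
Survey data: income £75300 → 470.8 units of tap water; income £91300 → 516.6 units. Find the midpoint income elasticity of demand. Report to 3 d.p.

0.483

ΔQ = 516.6 − 470.8 = 45.8; midpoint Q̄ = (470.8 + 516.6)/2 = 493.7.
ΔI = 91300 − 75300 = 16000; midpoint Ī = (75300 + 91300)/2 = 83300.
η = (ΔQ/Q̄) ÷ (ΔI/Ī) = (45.8/493.7) ÷ (16000/83300) = 0.483.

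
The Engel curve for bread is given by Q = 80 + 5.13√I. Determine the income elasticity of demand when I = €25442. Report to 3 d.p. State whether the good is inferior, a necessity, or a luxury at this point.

At I = 25442: Q = 898.263.
dQ/dI = 5.13/(2√I) = 0.016081 at this income.
η = (dQ/dI)·(I/Q) = 0.016081 × (25442/898.263) = 0.455.
Since 0 < η < 1, the good is a necessity.

0.455 (necessity)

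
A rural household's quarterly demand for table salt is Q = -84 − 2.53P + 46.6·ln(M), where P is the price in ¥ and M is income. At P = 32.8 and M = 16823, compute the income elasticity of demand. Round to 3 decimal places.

0.163

At P = 32.8, M = 16823: Q = 286.457.
Holding P constant, ∂Q/∂M = 46.6/M = 0.00277002.
η_M = (∂Q/∂M)·(M/Q) = 0.00277002 × (16823/286.457) = 0.163.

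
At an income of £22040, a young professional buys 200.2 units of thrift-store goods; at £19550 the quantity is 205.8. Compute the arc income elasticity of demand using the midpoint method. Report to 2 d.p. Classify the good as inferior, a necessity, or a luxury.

ΔQ = 205.8 − 200.2 = 5.6; midpoint Q̄ = (200.2 + 205.8)/2 = 203.
ΔI = 19550 − 22040 = -2490; midpoint Ī = (22040 + 19550)/2 = 20795.
η = (ΔQ/Q̄) ÷ (ΔI/Ī) = (5.6/203) ÷ (-2490/20795) = -0.23.
η < 0 ⇒ inferior good.

-0.23 (inferior good)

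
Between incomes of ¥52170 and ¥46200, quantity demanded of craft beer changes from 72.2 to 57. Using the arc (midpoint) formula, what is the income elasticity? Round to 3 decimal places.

ΔQ = 57 − 72.2 = -15.2; midpoint Q̄ = (72.2 + 57)/2 = 64.6.
ΔI = 46200 − 52170 = -5970; midpoint Ī = (52170 + 46200)/2 = 49185.
η = (ΔQ/Q̄) ÷ (ΔI/Ī) = (-15.2/64.6) ÷ (-5970/49185) = 1.939.

1.939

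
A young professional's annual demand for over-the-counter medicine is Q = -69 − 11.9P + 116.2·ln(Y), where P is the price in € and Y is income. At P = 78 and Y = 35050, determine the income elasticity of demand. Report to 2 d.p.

At P = 78, Y = 35050: Q = 218.778.
Holding P constant, ∂Q/∂Y = 116.2/Y = 0.00331526.
η_Y = (∂Q/∂Y)·(Y/Q) = 0.00331526 × (35050/218.778) = 0.53.

0.53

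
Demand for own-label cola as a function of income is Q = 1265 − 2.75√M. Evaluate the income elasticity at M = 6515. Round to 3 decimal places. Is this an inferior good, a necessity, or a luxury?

-0.106 (inferior good)

At M = 6515: Q = 1043.032.
dQ/dM = -2.75/(2√M) = -0.0170351 at this income.
η = (dQ/dM)·(M/Q) = -0.0170351 × (6515/1043.032) = -0.106.
Since η < 0, the good is an inferior good.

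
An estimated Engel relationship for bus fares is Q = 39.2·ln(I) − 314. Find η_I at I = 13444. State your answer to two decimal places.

At I = 13444: Q = 58.646.
dQ/dI = 39.2/I = 0.0029158 at this income.
η = (dQ/dI)·(I/Q) = 0.0029158 × (13444/58.646) = 0.67.

0.67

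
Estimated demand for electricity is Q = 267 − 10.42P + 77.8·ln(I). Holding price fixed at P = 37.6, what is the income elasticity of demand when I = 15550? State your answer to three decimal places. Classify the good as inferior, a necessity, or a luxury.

0.124 (necessity)

At P = 37.6, I = 15550: Q = 626.119.
Holding P constant, ∂Q/∂I = 77.8/I = 0.00500322.
η_I = (∂Q/∂I)·(I/Q) = 0.00500322 × (15550/626.119) = 0.124.
Since 0 < η < 1, this is a necessity.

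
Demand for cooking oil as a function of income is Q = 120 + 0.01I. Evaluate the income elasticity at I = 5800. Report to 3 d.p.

0.326

At I = 5800: Q = 178.000.
dQ/dI = 0.01.
η = (dQ/dI)·(I/Q) = 0.01 × (5800/178.000) = 0.326.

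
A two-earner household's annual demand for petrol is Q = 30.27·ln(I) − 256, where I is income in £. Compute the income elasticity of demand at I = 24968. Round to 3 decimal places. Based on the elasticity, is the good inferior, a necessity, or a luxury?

At I = 24968: Q = 50.494.
dQ/dI = 30.27/I = 0.00121235 at this income.
η = (dQ/dI)·(I/Q) = 0.00121235 × (24968/50.494) = 0.599.
Since 0 < η < 1, the good is a necessity.

0.599 (necessity)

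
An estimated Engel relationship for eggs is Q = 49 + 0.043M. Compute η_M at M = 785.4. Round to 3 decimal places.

0.408

At M = 785.4: Q = 82.772.
dQ/dM = 0.043.
η = (dQ/dM)·(M/Q) = 0.043 × (785.4/82.772) = 0.408.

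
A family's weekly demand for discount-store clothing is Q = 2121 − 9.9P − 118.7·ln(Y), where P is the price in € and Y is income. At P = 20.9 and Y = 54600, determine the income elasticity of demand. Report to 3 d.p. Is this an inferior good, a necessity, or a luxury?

At P = 20.9, Y = 54600: Q = 619.335.
Holding P constant, ∂Q/∂Y = -118.7/Y = -0.00217399.
η_Y = (∂Q/∂Y)·(Y/Q) = -0.00217399 × (54600/619.335) = -0.192.
Since η < 0, this is an inferior good.

-0.192 (inferior good)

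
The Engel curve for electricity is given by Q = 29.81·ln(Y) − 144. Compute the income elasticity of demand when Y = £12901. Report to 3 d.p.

0.216

At Y = 12901: Q = 138.153.
dQ/dY = 29.81/Y = 0.00231067 at this income.
η = (dQ/dY)·(Y/Q) = 0.00231067 × (12901/138.153) = 0.216.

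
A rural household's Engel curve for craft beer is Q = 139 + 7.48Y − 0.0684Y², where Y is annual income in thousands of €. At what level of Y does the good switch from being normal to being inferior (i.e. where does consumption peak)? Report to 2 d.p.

dQ/dY = 7.48 − 0.1368Y.
The good is inferior where dQ/dY < 0. Setting dQ/dY = 0 gives Y = 7.48 / 0.1368 = 54.68.

54.68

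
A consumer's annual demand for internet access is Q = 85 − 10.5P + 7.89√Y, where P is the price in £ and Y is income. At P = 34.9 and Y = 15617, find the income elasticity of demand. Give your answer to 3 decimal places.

At P = 34.9, Y = 15617: Q = 704.547.
Holding P constant, ∂Q/∂Y = 7.89/(2√Y) = 0.0315681.
η_Y = (∂Q/∂Y)·(Y/Q) = 0.0315681 × (15617/704.547) = 0.700.

0.700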